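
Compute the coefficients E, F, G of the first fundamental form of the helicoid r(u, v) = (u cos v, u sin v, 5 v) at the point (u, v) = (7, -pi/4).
E = 1;  F = 0;  G = 74

Partials: r_u = (cos(v), sin(v), 0), r_v = (-u*sin(v), u*cos(v), 5). As functions of (u, v):
  E = r_u · r_u = 1,
  F = r_u · r_v = 0,
  G = r_v · r_v = u^2 + 25.
Evaluating at (u, v) = (7, -pi/4): E = 1, F = 0, G = 74.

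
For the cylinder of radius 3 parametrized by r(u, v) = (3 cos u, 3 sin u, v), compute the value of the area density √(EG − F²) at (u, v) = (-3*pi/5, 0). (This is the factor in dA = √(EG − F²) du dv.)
√(EG − F²)|_{(-3*pi/5, 0)} = 3

E = 9, F = 0, G = 1, so EG − F² = 9. Taking the positive square root: √(EG − F²) = 3. At (u, v) = (-3*pi/5, 0): 3.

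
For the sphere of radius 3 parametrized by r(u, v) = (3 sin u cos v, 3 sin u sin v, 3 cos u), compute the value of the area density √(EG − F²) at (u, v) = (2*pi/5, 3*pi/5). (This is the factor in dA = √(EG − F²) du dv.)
√(EG − F²)|_{(2*pi/5, 3*pi/5)} = 9*sqrt(2*sqrt(5) + 10)/4

E = 9, F = 0, G = 9*sin(u)^2, so EG − F² = 81*sin(u)^2. Taking the positive square root: √(EG − F²) = 9*Abs(sin(u)). At (u, v) = (2*pi/5, 3*pi/5): 9*sqrt(2*sqrt(5) + 10)/4.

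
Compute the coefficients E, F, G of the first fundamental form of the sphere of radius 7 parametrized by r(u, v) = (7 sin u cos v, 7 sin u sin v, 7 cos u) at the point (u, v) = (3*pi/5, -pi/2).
E = 49;  F = 0;  G = 49*sqrt(5)/8 + 245/8

Partials: r_u = (7*cos(u)*cos(v), 7*sin(v)*cos(u), -7*sin(u)), r_v = (-7*sin(u)*sin(v), 7*sin(u)*cos(v), 0). As functions of (u, v):
  E = r_u · r_u = 49,
  F = r_u · r_v = 0,
  G = r_v · r_v = 49*sin(u)^2.
Evaluating at (u, v) = (3*pi/5, -pi/2): E = 49, F = 0, G = 49*sqrt(5)/8 + 245/8.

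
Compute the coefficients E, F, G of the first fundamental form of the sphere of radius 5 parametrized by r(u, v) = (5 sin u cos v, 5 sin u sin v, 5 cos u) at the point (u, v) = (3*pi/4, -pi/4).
E = 25;  F = 0;  G = 25/2

Partials: r_u = (5*cos(u)*cos(v), 5*sin(v)*cos(u), -5*sin(u)), r_v = (-5*sin(u)*sin(v), 5*sin(u)*cos(v), 0). As functions of (u, v):
  E = r_u · r_u = 25,
  F = r_u · r_v = 0,
  G = r_v · r_v = 25*sin(u)^2.
Evaluating at (u, v) = (3*pi/4, -pi/4): E = 25, F = 0, G = 25/2.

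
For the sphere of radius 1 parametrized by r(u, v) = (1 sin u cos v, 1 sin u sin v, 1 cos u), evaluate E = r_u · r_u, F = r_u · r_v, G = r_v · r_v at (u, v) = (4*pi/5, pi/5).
E = 1;  F = 0;  G = 5/8 - sqrt(5)/8

Partials: r_u = (cos(u)*cos(v), sin(v)*cos(u), -sin(u)), r_v = (-sin(u)*sin(v), sin(u)*cos(v), 0). As functions of (u, v):
  E = r_u · r_u = 1,
  F = r_u · r_v = 0,
  G = r_v · r_v = sin(u)^2.
Evaluating at (u, v) = (4*pi/5, pi/5): E = 1, F = 0, G = 5/8 - sqrt(5)/8.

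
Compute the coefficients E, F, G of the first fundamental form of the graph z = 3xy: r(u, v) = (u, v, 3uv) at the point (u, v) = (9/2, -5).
E = 226;  F = -405/2;  G = 733/4

Partials: r_u = (1, 0, 3*v), r_v = (0, 1, 3*u). As functions of (u, v):
  E = r_u · r_u = 9*v^2 + 1,
  F = r_u · r_v = 9*u*v,
  G = r_v · r_v = 9*u^2 + 1.
Evaluating at (u, v) = (9/2, -5): E = 226, F = -405/2, G = 733/4.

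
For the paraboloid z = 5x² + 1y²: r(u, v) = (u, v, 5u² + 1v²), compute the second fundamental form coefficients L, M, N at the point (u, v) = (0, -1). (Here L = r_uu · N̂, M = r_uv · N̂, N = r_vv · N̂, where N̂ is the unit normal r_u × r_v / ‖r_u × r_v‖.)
L = 2*sqrt(5);  M = 0;  N = 2*sqrt(5)/5

Compute the unit normal N̂(u, v) = (-10*u/sqrt(100*u^2 + 4*v^2 + 1), -2*v/sqrt(100*u^2 + 4*v^2 + 1), 1/sqrt(100*u^2 + 4*v^2 + 1)), and the second partials r_uu, r_uv, r_vv. Take dot products:
  L(u, v) = r_uu · N̂ = 10/sqrt(100*u^2 + 4*v^2 + 1),
  M(u, v) = r_uv · N̂ = 0,
  N(u, v) = r_vv · N̂ = 2/sqrt(100*u^2 + 4*v^2 + 1).
Evaluating at (u, v) = (0, -1):
  L = 2*sqrt(5), M = 0, N = 2*sqrt(5)/5.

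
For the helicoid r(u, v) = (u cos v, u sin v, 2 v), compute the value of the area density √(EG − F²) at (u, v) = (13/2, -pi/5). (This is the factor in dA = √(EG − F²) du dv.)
√(EG − F²)|_{(13/2, -pi/5)} = sqrt(185)/2

E = 1, F = 0, G = u^2 + 4, so EG − F² = u^2 + 4. Taking the positive square root: √(EG − F²) = sqrt(u^2 + 4). At (u, v) = (13/2, -pi/5): sqrt(185)/2.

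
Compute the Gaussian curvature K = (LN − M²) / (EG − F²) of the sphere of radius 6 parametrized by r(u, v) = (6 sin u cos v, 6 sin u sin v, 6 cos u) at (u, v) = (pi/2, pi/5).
K = 1/36

Coefficients of the first fundamental form: E = 36, F = 0, G = 36*sin(u)^2.
Coefficients of the second fundamental form: L = -6*sin(u)/Abs(sin(u)), M = 0, N = -6*sin(u)^3/Abs(sin(u)).
Assemble K = (LN − M²)/(EG − F²) = 1/36. At (u, v) = (pi/2, pi/5): K = 1/36.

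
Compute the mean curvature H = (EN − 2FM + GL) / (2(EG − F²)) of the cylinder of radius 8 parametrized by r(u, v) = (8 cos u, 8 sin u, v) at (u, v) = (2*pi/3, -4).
H = -1/16

With E = 64, F = 0, G = 1, L = -8, M = 0, N = 0, assemble
  H = (EN − 2FM + GL) / (2(EG − F²)) = -1/16.
At (u, v) = (2*pi/3, -4): H = -1/16.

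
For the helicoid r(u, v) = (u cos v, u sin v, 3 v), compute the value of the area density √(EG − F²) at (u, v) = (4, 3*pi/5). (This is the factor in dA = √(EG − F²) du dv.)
√(EG − F²)|_{(4, 3*pi/5)} = 5

E = 1, F = 0, G = u^2 + 9, so EG − F² = u^2 + 9. Taking the positive square root: √(EG − F²) = sqrt(u^2 + 9). At (u, v) = (4, 3*pi/5): 5.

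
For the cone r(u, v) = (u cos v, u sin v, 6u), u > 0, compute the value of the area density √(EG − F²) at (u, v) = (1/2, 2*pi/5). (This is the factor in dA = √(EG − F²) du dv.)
√(EG − F²)|_{(1/2, 2*pi/5)} = sqrt(37)/2

E = 37, F = 0, G = u^2, so EG − F² = 37*u^2. Taking the positive square root: √(EG − F²) = sqrt(37)*Abs(u). At (u, v) = (1/2, 2*pi/5): sqrt(37)/2.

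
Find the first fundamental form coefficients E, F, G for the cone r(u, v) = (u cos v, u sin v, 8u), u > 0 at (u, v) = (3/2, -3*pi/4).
E = 65;  F = 0;  G = 9/4

Partials: r_u = (cos(v), sin(v), 8), r_v = (-u*sin(v), u*cos(v), 0). As functions of (u, v):
  E = r_u · r_u = 65,
  F = r_u · r_v = 0,
  G = r_v · r_v = u^2.
Evaluating at (u, v) = (3/2, -3*pi/4): E = 65, F = 0, G = 9/4.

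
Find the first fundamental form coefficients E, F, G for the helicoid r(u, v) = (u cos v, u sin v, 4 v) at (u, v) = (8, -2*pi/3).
E = 1;  F = 0;  G = 80

Partials: r_u = (cos(v), sin(v), 0), r_v = (-u*sin(v), u*cos(v), 4). As functions of (u, v):
  E = r_u · r_u = 1,
  F = r_u · r_v = 0,
  G = r_v · r_v = u^2 + 16.
Evaluating at (u, v) = (8, -2*pi/3): E = 1, F = 0, G = 80.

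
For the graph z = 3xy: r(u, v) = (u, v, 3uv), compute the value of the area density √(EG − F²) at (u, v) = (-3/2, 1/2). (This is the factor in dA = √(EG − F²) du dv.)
√(EG − F²)|_{(-3/2, 1/2)} = sqrt(94)/2

E = 9*v^2 + 1, F = 9*u*v, G = 9*u^2 + 1, so EG − F² = 9*u^2 + 9*v^2 + 1. Taking the positive square root: √(EG − F²) = sqrt(9*u^2 + 9*v^2 + 1). At (u, v) = (-3/2, 1/2): sqrt(94)/2.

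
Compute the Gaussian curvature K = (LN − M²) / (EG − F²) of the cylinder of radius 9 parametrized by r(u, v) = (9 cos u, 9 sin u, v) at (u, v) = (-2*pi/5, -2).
K = 0

Coefficients of the first fundamental form: E = 81, F = 0, G = 1.
Coefficients of the second fundamental form: L = -9, M = 0, N = 0.
Assemble K = (LN − M²)/(EG − F²) = 0. At (u, v) = (-2*pi/5, -2): K = 0.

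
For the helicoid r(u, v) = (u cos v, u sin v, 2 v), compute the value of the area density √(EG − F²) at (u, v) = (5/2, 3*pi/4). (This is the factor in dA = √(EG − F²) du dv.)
√(EG − F²)|_{(5/2, 3*pi/4)} = sqrt(41)/2

E = 1, F = 0, G = u^2 + 4, so EG − F² = u^2 + 4. Taking the positive square root: √(EG − F²) = sqrt(u^2 + 4). At (u, v) = (5/2, 3*pi/4): sqrt(41)/2.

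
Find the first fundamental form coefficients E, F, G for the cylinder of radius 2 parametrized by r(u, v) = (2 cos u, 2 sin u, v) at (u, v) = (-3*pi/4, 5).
E = 4;  F = 0;  G = 1

Partials: r_u = (-2*sin(u), 2*cos(u), 0), r_v = (0, 0, 1). As functions of (u, v):
  E = r_u · r_u = 4,
  F = r_u · r_v = 0,
  G = r_v · r_v = 1.
Evaluating at (u, v) = (-3*pi/4, 5): E = 4, F = 0, G = 1.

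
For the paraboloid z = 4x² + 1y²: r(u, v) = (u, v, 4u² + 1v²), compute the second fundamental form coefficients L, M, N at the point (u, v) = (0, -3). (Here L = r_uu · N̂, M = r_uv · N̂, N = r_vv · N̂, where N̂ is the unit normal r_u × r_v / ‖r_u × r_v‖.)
L = 8*sqrt(37)/37;  M = 0;  N = 2*sqrt(37)/37

Compute the unit normal N̂(u, v) = (-8*u/sqrt(64*u^2 + 4*v^2 + 1), -2*v/sqrt(64*u^2 + 4*v^2 + 1), 1/sqrt(64*u^2 + 4*v^2 + 1)), and the second partials r_uu, r_uv, r_vv. Take dot products:
  L(u, v) = r_uu · N̂ = 8/sqrt(64*u^2 + 4*v^2 + 1),
  M(u, v) = r_uv · N̂ = 0,
  N(u, v) = r_vv · N̂ = 2/sqrt(64*u^2 + 4*v^2 + 1).
Evaluating at (u, v) = (0, -3):
  L = 8*sqrt(37)/37, M = 0, N = 2*sqrt(37)/37.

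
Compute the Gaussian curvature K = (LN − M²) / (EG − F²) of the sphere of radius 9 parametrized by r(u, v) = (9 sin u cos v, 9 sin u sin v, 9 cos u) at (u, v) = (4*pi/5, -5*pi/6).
K = 1/81

Coefficients of the first fundamental form: E = 81, F = 0, G = 81*sin(u)^2.
Coefficients of the second fundamental form: L = -9*sin(u)/Abs(sin(u)), M = 0, N = -9*sin(u)^3/Abs(sin(u)).
Assemble K = (LN − M²)/(EG − F²) = 1/81. At (u, v) = (4*pi/5, -5*pi/6): K = 1/81.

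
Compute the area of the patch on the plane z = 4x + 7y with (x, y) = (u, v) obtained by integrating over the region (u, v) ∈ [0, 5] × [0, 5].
Area = 25*sqrt(66)

Area = ∫∫ √(EG − F²) du dv with √(EG − F²) = sqrt(66). Integrating over [0, 5] × [0, 5] gives 25*sqrt(66).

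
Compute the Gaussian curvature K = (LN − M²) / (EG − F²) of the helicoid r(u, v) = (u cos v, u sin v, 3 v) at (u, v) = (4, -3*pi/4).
K = -9/625

Coefficients of the first fundamental form: E = 1, F = 0, G = u^2 + 9.
Coefficients of the second fundamental form: L = 0, M = -3/sqrt(u^2 + 9), N = 0.
Assemble K = (LN − M²)/(EG − F²) = -9/(u^2 + 9)^2. At (u, v) = (4, -3*pi/4): K = -9/625.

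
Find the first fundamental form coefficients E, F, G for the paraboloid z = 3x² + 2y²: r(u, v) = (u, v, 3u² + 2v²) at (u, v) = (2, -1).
E = 145;  F = -48;  G = 17

Partials: r_u = (1, 0, 6*u), r_v = (0, 1, 4*v). As functions of (u, v):
  E = r_u · r_u = 36*u^2 + 1,
  F = r_u · r_v = 24*u*v,
  G = r_v · r_v = 16*v^2 + 1.
Evaluating at (u, v) = (2, -1): E = 145, F = -48, G = 17.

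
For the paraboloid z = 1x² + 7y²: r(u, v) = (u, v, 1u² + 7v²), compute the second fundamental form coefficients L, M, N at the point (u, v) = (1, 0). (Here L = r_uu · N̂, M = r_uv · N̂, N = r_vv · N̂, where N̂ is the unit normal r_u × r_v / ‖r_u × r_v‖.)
L = 2*sqrt(5)/5;  M = 0;  N = 14*sqrt(5)/5

Compute the unit normal N̂(u, v) = (-2*u/sqrt(4*u^2 + 196*v^2 + 1), -14*v/sqrt(4*u^2 + 196*v^2 + 1), 1/sqrt(4*u^2 + 196*v^2 + 1)), and the second partials r_uu, r_uv, r_vv. Take dot products:
  L(u, v) = r_uu · N̂ = 2/sqrt(4*u^2 + 196*v^2 + 1),
  M(u, v) = r_uv · N̂ = 0,
  N(u, v) = r_vv · N̂ = 14/sqrt(4*u^2 + 196*v^2 + 1).
Evaluating at (u, v) = (1, 0):
  L = 2*sqrt(5)/5, M = 0, N = 14*sqrt(5)/5.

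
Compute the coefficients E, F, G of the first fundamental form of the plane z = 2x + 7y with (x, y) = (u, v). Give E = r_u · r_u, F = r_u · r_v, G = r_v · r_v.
E = 5;  F = 14;  G = 50

Compute partials: r_u = (1, 0, 2), r_v = (0, 1, 7). Then
  E = r_u · r_u = 5,
  F = r_u · r_v = 14,
  G = r_v · r_v = 50.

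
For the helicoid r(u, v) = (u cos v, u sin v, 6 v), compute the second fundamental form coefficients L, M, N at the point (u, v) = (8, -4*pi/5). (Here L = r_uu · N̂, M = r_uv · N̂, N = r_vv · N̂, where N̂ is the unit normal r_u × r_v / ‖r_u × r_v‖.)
L = 0;  M = -3/5;  N = 0

Compute the unit normal N̂(u, v) = (6*sin(v)/sqrt(u^2 + 36), -6*cos(v)/sqrt(u^2 + 36), u/sqrt(u^2 + 36)), and the second partials r_uu, r_uv, r_vv. Take dot products:
  L(u, v) = r_uu · N̂ = 0,
  M(u, v) = r_uv · N̂ = -6/sqrt(u^2 + 36),
  N(u, v) = r_vv · N̂ = 0.
Evaluating at (u, v) = (8, -4*pi/5):
  L = 0, M = -3/5, N = 0.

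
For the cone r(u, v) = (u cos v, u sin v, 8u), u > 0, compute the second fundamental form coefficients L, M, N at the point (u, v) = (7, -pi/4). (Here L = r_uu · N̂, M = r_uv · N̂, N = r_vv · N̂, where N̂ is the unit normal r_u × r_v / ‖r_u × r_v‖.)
L = 0;  M = 0;  N = 56*sqrt(65)/65

Compute the unit normal N̂(u, v) = (-8*sqrt(65)*u*cos(v)/(65*Abs(u)), -8*sqrt(65)*u*sin(v)/(65*Abs(u)), sqrt(65)*u/(65*Abs(u))), and the second partials r_uu, r_uv, r_vv. Take dot products:
  L(u, v) = r_uu · N̂ = 0,
  M(u, v) = r_uv · N̂ = 0,
  N(u, v) = r_vv · N̂ = 8*sqrt(65)*u^2/(65*Abs(u)).
Evaluating at (u, v) = (7, -pi/4):
  L = 0, M = 0, N = 56*sqrt(65)/65.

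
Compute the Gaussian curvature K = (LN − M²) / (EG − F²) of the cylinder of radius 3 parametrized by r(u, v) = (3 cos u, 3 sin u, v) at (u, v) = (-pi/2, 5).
K = 0

Coefficients of the first fundamental form: E = 9, F = 0, G = 1.
Coefficients of the second fundamental form: L = -3, M = 0, N = 0.
Assemble K = (LN − M²)/(EG − F²) = 0. At (u, v) = (-pi/2, 5): K = 0.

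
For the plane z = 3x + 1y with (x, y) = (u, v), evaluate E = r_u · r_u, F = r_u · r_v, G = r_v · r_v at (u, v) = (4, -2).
E = 10;  F = 3;  G = 2

Partials: r_u = (1, 0, 3), r_v = (0, 1, 1). As functions of (u, v):
  E = r_u · r_u = 10,
  F = r_u · r_v = 3,
  G = r_v · r_v = 2.
Evaluating at (u, v) = (4, -2): E = 10, F = 3, G = 2.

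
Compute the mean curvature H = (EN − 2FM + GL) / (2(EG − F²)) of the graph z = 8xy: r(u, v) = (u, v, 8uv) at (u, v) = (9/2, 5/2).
H = -5760*sqrt(1697)/2879809

With E = 64*v^2 + 1, F = 64*u*v, G = 64*u^2 + 1, L = 0, M = 8/sqrt(64*u^2 + 64*v^2 + 1), N = 0, assemble
  H = (EN − 2FM + GL) / (2(EG − F²)) = -512*u*v/(64*u^2 + 64*v^2 + 1)^(3/2).
At (u, v) = (9/2, 5/2): H = -5760*sqrt(1697)/2879809.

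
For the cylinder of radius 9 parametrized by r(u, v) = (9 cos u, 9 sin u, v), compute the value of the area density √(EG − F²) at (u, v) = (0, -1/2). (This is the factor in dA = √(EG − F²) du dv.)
√(EG − F²)|_{(0, -1/2)} = 9

E = 81, F = 0, G = 1, so EG − F² = 81. Taking the positive square root: √(EG − F²) = 9. At (u, v) = (0, -1/2): 9.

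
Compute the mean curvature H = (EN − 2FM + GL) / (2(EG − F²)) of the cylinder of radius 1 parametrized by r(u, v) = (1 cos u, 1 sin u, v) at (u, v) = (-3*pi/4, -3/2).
H = -1/2

With E = 1, F = 0, G = 1, L = -1, M = 0, N = 0, assemble
  H = (EN − 2FM + GL) / (2(EG − F²)) = -1/2.
At (u, v) = (-3*pi/4, -3/2): H = -1/2.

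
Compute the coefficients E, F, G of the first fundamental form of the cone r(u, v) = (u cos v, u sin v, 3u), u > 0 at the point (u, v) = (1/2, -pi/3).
E = 10;  F = 0;  G = 1/4

Partials: r_u = (cos(v), sin(v), 3), r_v = (-u*sin(v), u*cos(v), 0). As functions of (u, v):
  E = r_u · r_u = 10,
  F = r_u · r_v = 0,
  G = r_v · r_v = u^2.
Evaluating at (u, v) = (1/2, -pi/3): E = 10, F = 0, G = 1/4.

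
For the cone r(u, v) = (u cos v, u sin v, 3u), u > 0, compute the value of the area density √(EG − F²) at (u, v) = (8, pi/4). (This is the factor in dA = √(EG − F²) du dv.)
√(EG − F²)|_{(8, pi/4)} = 8*sqrt(10)

E = 10, F = 0, G = u^2, so EG − F² = 10*u^2. Taking the positive square root: √(EG − F²) = sqrt(10)*Abs(u). At (u, v) = (8, pi/4): 8*sqrt(10).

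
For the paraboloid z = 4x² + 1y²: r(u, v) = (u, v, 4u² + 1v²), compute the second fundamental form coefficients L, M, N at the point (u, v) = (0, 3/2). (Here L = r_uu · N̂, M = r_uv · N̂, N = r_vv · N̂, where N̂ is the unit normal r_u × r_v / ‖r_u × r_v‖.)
L = 4*sqrt(10)/5;  M = 0;  N = sqrt(10)/5

Compute the unit normal N̂(u, v) = (-8*u/sqrt(64*u^2 + 4*v^2 + 1), -2*v/sqrt(64*u^2 + 4*v^2 + 1), 1/sqrt(64*u^2 + 4*v^2 + 1)), and the second partials r_uu, r_uv, r_vv. Take dot products:
  L(u, v) = r_uu · N̂ = 8/sqrt(64*u^2 + 4*v^2 + 1),
  M(u, v) = r_uv · N̂ = 0,
  N(u, v) = r_vv · N̂ = 2/sqrt(64*u^2 + 4*v^2 + 1).
Evaluating at (u, v) = (0, 3/2):
  L = 4*sqrt(10)/5, M = 0, N = sqrt(10)/5.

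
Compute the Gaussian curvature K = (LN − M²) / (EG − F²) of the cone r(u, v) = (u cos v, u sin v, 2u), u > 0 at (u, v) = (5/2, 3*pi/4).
K = 0

Coefficients of the first fundamental form: E = 5, F = 0, G = u^2.
Coefficients of the second fundamental form: L = 0, M = 0, N = 2*sqrt(5)*u^2/(5*Abs(u)).
Assemble K = (LN − M²)/(EG − F²) = 0. At (u, v) = (5/2, 3*pi/4): K = 0.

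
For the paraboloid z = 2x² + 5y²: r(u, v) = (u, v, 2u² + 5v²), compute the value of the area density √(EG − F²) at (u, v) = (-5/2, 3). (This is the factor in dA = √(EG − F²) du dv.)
√(EG − F²)|_{(-5/2, 3)} = sqrt(1001)

E = 16*u^2 + 1, F = 40*u*v, G = 100*v^2 + 1, so EG − F² = 16*u^2 + 100*v^2 + 1. Taking the positive square root: √(EG − F²) = sqrt(16*u^2 + 100*v^2 + 1). At (u, v) = (-5/2, 3): sqrt(1001).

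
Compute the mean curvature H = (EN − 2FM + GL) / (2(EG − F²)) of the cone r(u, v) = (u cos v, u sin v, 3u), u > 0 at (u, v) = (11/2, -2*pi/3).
H = 3*sqrt(10)/110

With E = 10, F = 0, G = u^2, L = 0, M = 0, N = 3*sqrt(10)*u^2/(10*Abs(u)), assemble
  H = (EN − 2FM + GL) / (2(EG − F²)) = 3*sqrt(10)/(20*Abs(u)).
At (u, v) = (11/2, -2*pi/3): H = 3*sqrt(10)/110.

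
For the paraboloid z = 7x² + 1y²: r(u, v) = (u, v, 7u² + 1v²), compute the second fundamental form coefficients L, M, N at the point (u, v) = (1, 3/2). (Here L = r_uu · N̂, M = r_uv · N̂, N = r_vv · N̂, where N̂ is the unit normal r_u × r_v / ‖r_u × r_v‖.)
L = 7*sqrt(206)/103;  M = 0;  N = sqrt(206)/103

Compute the unit normal N̂(u, v) = (-14*u/sqrt(196*u^2 + 4*v^2 + 1), -2*v/sqrt(196*u^2 + 4*v^2 + 1), 1/sqrt(196*u^2 + 4*v^2 + 1)), and the second partials r_uu, r_uv, r_vv. Take dot products:
  L(u, v) = r_uu · N̂ = 14/sqrt(196*u^2 + 4*v^2 + 1),
  M(u, v) = r_uv · N̂ = 0,
  N(u, v) = r_vv · N̂ = 2/sqrt(196*u^2 + 4*v^2 + 1).
Evaluating at (u, v) = (1, 3/2):
  L = 7*sqrt(206)/103, M = 0, N = sqrt(206)/103.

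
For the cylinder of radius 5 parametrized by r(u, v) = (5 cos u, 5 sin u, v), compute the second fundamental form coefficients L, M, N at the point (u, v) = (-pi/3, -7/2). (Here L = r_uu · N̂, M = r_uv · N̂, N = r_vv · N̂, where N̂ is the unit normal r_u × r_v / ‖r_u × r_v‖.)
L = -5;  M = 0;  N = 0

Compute the unit normal N̂(u, v) = (cos(u), sin(u), 0), and the second partials r_uu, r_uv, r_vv. Take dot products:
  L(u, v) = r_uu · N̂ = -5,
  M(u, v) = r_uv · N̂ = 0,
  N(u, v) = r_vv · N̂ = 0.
Evaluating at (u, v) = (-pi/3, -7/2):
  L = -5, M = 0, N = 0.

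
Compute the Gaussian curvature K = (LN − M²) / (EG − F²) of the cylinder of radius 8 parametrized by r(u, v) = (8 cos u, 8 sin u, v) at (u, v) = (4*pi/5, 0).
K = 0

Coefficients of the first fundamental form: E = 64, F = 0, G = 1.
Coefficients of the second fundamental form: L = -8, M = 0, N = 0.
Assemble K = (LN − M²)/(EG − F²) = 0. At (u, v) = (4*pi/5, 0): K = 0.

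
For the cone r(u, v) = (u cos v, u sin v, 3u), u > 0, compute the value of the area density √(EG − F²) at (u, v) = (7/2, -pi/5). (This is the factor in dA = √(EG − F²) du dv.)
√(EG − F²)|_{(7/2, -pi/5)} = 7*sqrt(10)/2

E = 10, F = 0, G = u^2, so EG − F² = 10*u^2. Taking the positive square root: √(EG − F²) = sqrt(10)*Abs(u). At (u, v) = (7/2, -pi/5): 7*sqrt(10)/2.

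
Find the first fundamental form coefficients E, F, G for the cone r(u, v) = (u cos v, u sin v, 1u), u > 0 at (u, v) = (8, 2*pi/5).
E = 2;  F = 0;  G = 64

Partials: r_u = (cos(v), sin(v), 1), r_v = (-u*sin(v), u*cos(v), 0). As functions of (u, v):
  E = r_u · r_u = 2,
  F = r_u · r_v = 0,
  G = r_v · r_v = u^2.
Evaluating at (u, v) = (8, 2*pi/5): E = 2, F = 0, G = 64.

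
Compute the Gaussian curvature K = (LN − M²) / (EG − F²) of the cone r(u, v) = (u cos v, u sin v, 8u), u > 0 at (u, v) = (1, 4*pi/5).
K = 0

Coefficients of the first fundamental form: E = 65, F = 0, G = u^2.
Coefficients of the second fundamental form: L = 0, M = 0, N = 8*sqrt(65)*u^2/(65*Abs(u)).
Assemble K = (LN − M²)/(EG − F²) = 0. At (u, v) = (1, 4*pi/5): K = 0.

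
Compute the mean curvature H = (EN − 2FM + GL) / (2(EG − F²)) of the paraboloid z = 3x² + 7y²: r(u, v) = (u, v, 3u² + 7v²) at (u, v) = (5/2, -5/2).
H = 5260*sqrt(1451)/2105401

With E = 36*u^2 + 1, F = 84*u*v, G = 196*v^2 + 1, L = 6/sqrt(36*u^2 + 196*v^2 + 1), M = 0, N = 14/sqrt(36*u^2 + 196*v^2 + 1), assemble
  H = (EN − 2FM + GL) / (2(EG − F²)) = 2*(126*u^2 + 294*v^2 + 5)/(36*u^2 + 196*v^2 + 1)^(3/2).
At (u, v) = (5/2, -5/2): H = 5260*sqrt(1451)/2105401.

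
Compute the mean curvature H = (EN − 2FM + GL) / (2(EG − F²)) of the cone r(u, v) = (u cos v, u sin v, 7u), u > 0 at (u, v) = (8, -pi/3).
H = 7*sqrt(2)/160

With E = 50, F = 0, G = u^2, L = 0, M = 0, N = 7*sqrt(2)*u^2/(10*Abs(u)), assemble
  H = (EN − 2FM + GL) / (2(EG − F²)) = 7*sqrt(2)/(20*Abs(u)).
At (u, v) = (8, -pi/3): H = 7*sqrt(2)/160.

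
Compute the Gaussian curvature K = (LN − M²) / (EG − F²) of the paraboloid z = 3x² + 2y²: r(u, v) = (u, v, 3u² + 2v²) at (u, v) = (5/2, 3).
K = 6/34225

Coefficients of the first fundamental form: E = 36*u^2 + 1, F = 24*u*v, G = 16*v^2 + 1.
Coefficients of the second fundamental form: L = 6/sqrt(36*u^2 + 16*v^2 + 1), M = 0, N = 4/sqrt(36*u^2 + 16*v^2 + 1).
Assemble K = (LN − M²)/(EG − F²) = 24/(1296*u^4 + 1152*u^2*v^2 + 72*u^2 + 256*v^4 + 32*v^2 + 1). At (u, v) = (5/2, 3): K = 6/34225.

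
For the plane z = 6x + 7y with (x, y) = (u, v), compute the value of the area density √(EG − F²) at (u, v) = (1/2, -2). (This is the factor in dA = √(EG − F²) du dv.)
√(EG − F²)|_{(1/2, -2)} = sqrt(86)

E = 37, F = 42, G = 50, so EG − F² = 86. Taking the positive square root: √(EG − F²) = sqrt(86). At (u, v) = (1/2, -2): sqrt(86).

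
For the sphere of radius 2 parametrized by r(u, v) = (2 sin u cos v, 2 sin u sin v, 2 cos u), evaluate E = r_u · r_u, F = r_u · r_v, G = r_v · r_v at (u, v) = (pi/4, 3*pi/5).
E = 4;  F = 0;  G = 2

Partials: r_u = (2*cos(u)*cos(v), 2*sin(v)*cos(u), -2*sin(u)), r_v = (-2*sin(u)*sin(v), 2*sin(u)*cos(v), 0). As functions of (u, v):
  E = r_u · r_u = 4,
  F = r_u · r_v = 0,
  G = r_v · r_v = 4*sin(u)^2.
Evaluating at (u, v) = (pi/4, 3*pi/5): E = 4, F = 0, G = 2.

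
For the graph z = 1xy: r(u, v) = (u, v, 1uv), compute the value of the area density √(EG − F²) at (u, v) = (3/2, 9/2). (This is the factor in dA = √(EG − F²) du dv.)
√(EG − F²)|_{(3/2, 9/2)} = sqrt(94)/2

E = v^2 + 1, F = u*v, G = u^2 + 1, so EG − F² = u^2 + v^2 + 1. Taking the positive square root: √(EG − F²) = sqrt(u^2 + v^2 + 1). At (u, v) = (3/2, 9/2): sqrt(94)/2.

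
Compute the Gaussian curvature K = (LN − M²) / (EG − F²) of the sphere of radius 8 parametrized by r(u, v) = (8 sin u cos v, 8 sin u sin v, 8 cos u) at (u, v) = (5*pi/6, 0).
K = 1/64

Coefficients of the first fundamental form: E = 64, F = 0, G = 64*sin(u)^2.
Coefficients of the second fundamental form: L = -8*sin(u)/Abs(sin(u)), M = 0, N = -8*sin(u)^3/Abs(sin(u)).
Assemble K = (LN − M²)/(EG − F²) = 1/64. At (u, v) = (5*pi/6, 0): K = 1/64.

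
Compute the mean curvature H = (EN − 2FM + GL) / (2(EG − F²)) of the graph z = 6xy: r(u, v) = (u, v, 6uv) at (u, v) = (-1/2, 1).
H = 27*sqrt(46)/529

With E = 36*v^2 + 1, F = 36*u*v, G = 36*u^2 + 1, L = 0, M = 6/sqrt(36*u^2 + 36*v^2 + 1), N = 0, assemble
  H = (EN − 2FM + GL) / (2(EG − F²)) = -216*u*v/(36*u^2 + 36*v^2 + 1)^(3/2).
At (u, v) = (-1/2, 1): H = 27*sqrt(46)/529.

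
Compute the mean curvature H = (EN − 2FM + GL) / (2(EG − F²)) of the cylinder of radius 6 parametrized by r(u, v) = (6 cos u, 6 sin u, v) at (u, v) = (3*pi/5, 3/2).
H = -1/12

With E = 36, F = 0, G = 1, L = -6, M = 0, N = 0, assemble
  H = (EN − 2FM + GL) / (2(EG − F²)) = -1/12.
At (u, v) = (3*pi/5, 3/2): H = -1/12.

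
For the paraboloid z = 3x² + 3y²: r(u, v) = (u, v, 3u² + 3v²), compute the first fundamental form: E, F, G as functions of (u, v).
E = 36*u^2 + 1;  F = 36*u*v;  G = 36*v^2 + 1

Compute partials: r_u = (1, 0, 6*u), r_v = (0, 1, 6*v). Then
  E = r_u · r_u = 36*u^2 + 1,
  F = r_u · r_v = 36*u*v,
  G = r_v · r_v = 36*v^2 + 1.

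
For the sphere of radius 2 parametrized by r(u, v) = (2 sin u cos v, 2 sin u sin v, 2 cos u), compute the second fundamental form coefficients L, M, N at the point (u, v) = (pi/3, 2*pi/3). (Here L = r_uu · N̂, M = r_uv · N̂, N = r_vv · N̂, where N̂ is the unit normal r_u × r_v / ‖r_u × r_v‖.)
L = -2;  M = 0;  N = -3/2

Compute the unit normal N̂(u, v) = (sin(u)^2*cos(v)/Abs(sin(u)), sin(u)^2*sin(v)/Abs(sin(u)), sin(2*u)/(2*Abs(sin(u)))), and the second partials r_uu, r_uv, r_vv. Take dot products:
  L(u, v) = r_uu · N̂ = -2*sin(u)/Abs(sin(u)),
  M(u, v) = r_uv · N̂ = 0,
  N(u, v) = r_vv · N̂ = -2*sin(u)^3/Abs(sin(u)).
Evaluating at (u, v) = (pi/3, 2*pi/3):
  L = -2, M = 0, N = -3/2.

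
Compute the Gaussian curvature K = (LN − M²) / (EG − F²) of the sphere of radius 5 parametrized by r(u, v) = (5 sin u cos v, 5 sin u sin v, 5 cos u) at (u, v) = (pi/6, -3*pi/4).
K = 1/25

Coefficients of the first fundamental form: E = 25, F = 0, G = 25*sin(u)^2.
Coefficients of the second fundamental form: L = -5*sin(u)/Abs(sin(u)), M = 0, N = -5*sin(u)^3/Abs(sin(u)).
Assemble K = (LN − M²)/(EG − F²) = 1/25. At (u, v) = (pi/6, -3*pi/4): K = 1/25.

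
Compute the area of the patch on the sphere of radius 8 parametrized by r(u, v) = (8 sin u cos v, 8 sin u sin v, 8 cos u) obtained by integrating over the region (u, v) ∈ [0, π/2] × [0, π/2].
Area = 32*pi

Area = ∫∫ √(EG − F²) du dv with √(EG − F²) = 64*Abs(sin(u)). Integrating over [0, π/2] × [0, π/2] gives 32*pi.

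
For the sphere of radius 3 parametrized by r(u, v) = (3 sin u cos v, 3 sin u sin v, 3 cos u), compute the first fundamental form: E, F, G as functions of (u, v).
E = 9;  F = 0;  G = 9*sin(u)^2

Compute partials: r_u = (3*cos(u)*cos(v), 3*sin(v)*cos(u), -3*sin(u)), r_v = (-3*sin(u)*sin(v), 3*sin(u)*cos(v), 0). Then
  E = r_u · r_u = 9,
  F = r_u · r_v = 0,
  G = r_v · r_v = 9*sin(u)^2.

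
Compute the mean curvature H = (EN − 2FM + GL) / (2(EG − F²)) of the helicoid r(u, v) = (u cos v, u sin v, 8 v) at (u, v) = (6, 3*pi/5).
H = 0

With E = 1, F = 0, G = u^2 + 64, L = 0, M = -8/sqrt(u^2 + 64), N = 0, assemble
  H = (EN − 2FM + GL) / (2(EG − F²)) = 0.
At (u, v) = (6, 3*pi/5): H = 0.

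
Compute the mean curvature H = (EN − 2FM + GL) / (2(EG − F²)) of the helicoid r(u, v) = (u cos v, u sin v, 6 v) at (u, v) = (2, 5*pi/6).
H = 0

With E = 1, F = 0, G = u^2 + 36, L = 0, M = -6/sqrt(u^2 + 36), N = 0, assemble
  H = (EN − 2FM + GL) / (2(EG − F²)) = 0.
At (u, v) = (2, 5*pi/6): H = 0.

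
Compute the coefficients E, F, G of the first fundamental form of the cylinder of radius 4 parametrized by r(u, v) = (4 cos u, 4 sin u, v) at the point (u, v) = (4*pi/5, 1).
E = 16;  F = 0;  G = 1

Partials: r_u = (-4*sin(u), 4*cos(u), 0), r_v = (0, 0, 1). As functions of (u, v):
  E = r_u · r_u = 16,
  F = r_u · r_v = 0,
  G = r_v · r_v = 1.
Evaluating at (u, v) = (4*pi/5, 1): E = 16, F = 0, G = 1.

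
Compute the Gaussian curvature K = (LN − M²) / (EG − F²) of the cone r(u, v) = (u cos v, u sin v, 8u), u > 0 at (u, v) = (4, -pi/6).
K = 0

Coefficients of the first fundamental form: E = 65, F = 0, G = u^2.
Coefficients of the second fundamental form: L = 0, M = 0, N = 8*sqrt(65)*u^2/(65*Abs(u)).
Assemble K = (LN − M²)/(EG − F²) = 0. At (u, v) = (4, -pi/6): K = 0.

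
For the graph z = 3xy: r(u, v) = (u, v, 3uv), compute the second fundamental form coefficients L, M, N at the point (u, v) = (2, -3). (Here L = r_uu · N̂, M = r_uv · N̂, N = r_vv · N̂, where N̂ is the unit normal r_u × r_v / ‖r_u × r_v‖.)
L = 0;  M = 3*sqrt(118)/118;  N = 0

Compute the unit normal N̂(u, v) = (-3*v/sqrt(9*u^2 + 9*v^2 + 1), -3*u/sqrt(9*u^2 + 9*v^2 + 1), 1/sqrt(9*u^2 + 9*v^2 + 1)), and the second partials r_uu, r_uv, r_vv. Take dot products:
  L(u, v) = r_uu · N̂ = 0,
  M(u, v) = r_uv · N̂ = 3/sqrt(9*u^2 + 9*v^2 + 1),
  N(u, v) = r_vv · N̂ = 0.
Evaluating at (u, v) = (2, -3):
  L = 0, M = 3*sqrt(118)/118, N = 0.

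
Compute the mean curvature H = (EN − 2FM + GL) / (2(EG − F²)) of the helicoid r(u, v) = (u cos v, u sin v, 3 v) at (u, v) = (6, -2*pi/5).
H = 0

With E = 1, F = 0, G = u^2 + 9, L = 0, M = -3/sqrt(u^2 + 9), N = 0, assemble
  H = (EN − 2FM + GL) / (2(EG − F²)) = 0.
At (u, v) = (6, -2*pi/5): H = 0.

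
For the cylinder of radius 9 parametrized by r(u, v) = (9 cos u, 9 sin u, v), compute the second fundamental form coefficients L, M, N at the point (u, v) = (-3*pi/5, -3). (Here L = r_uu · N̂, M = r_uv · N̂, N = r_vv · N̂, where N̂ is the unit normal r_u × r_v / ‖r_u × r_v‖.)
L = -9;  M = 0;  N = 0

Compute the unit normal N̂(u, v) = (cos(u), sin(u), 0), and the second partials r_uu, r_uv, r_vv. Take dot products:
  L(u, v) = r_uu · N̂ = -9,
  M(u, v) = r_uv · N̂ = 0,
  N(u, v) = r_vv · N̂ = 0.
Evaluating at (u, v) = (-3*pi/5, -3):
  L = -9, M = 0, N = 0.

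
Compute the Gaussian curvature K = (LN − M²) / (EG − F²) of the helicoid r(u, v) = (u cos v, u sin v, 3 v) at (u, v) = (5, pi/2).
K = -9/1156

Coefficients of the first fundamental form: E = 1, F = 0, G = u^2 + 9.
Coefficients of the second fundamental form: L = 0, M = -3/sqrt(u^2 + 9), N = 0.
Assemble K = (LN − M²)/(EG − F²) = -9/(u^2 + 9)^2. At (u, v) = (5, pi/2): K = -9/1156.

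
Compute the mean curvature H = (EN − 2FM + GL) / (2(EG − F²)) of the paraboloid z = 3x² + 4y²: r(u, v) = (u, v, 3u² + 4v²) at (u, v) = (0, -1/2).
H = 55*sqrt(17)/289

With E = 36*u^2 + 1, F = 48*u*v, G = 64*v^2 + 1, L = 6/sqrt(36*u^2 + 64*v^2 + 1), M = 0, N = 8/sqrt(36*u^2 + 64*v^2 + 1), assemble
  H = (EN − 2FM + GL) / (2(EG − F²)) = (144*u^2 + 192*v^2 + 7)/(36*u^2 + 64*v^2 + 1)^(3/2).
At (u, v) = (0, -1/2): H = 55*sqrt(17)/289.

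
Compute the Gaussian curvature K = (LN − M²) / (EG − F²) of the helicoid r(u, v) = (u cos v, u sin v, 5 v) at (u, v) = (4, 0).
K = -25/1681

Coefficients of the first fundamental form: E = 1, F = 0, G = u^2 + 25.
Coefficients of the second fundamental form: L = 0, M = -5/sqrt(u^2 + 25), N = 0.
Assemble K = (LN − M²)/(EG − F²) = -25/(u^2 + 25)^2. At (u, v) = (4, 0): K = -25/1681.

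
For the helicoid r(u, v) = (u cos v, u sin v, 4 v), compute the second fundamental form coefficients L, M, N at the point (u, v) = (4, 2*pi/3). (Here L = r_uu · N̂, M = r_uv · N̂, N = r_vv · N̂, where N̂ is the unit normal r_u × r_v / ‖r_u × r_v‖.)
L = 0;  M = -sqrt(2)/2;  N = 0

Compute the unit normal N̂(u, v) = (4*sin(v)/sqrt(u^2 + 16), -4*cos(v)/sqrt(u^2 + 16), u/sqrt(u^2 + 16)), and the second partials r_uu, r_uv, r_vv. Take dot products:
  L(u, v) = r_uu · N̂ = 0,
  M(u, v) = r_uv · N̂ = -4/sqrt(u^2 + 16),
  N(u, v) = r_vv · N̂ = 0.
Evaluating at (u, v) = (4, 2*pi/3):
  L = 0, M = -sqrt(2)/2, N = 0.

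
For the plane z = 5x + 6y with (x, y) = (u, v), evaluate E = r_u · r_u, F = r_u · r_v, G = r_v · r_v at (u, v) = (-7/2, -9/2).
E = 26;  F = 30;  G = 37

Partials: r_u = (1, 0, 5), r_v = (0, 1, 6). As functions of (u, v):
  E = r_u · r_u = 26,
  F = r_u · r_v = 30,
  G = r_v · r_v = 37.
Evaluating at (u, v) = (-7/2, -9/2): E = 26, F = 30, G = 37.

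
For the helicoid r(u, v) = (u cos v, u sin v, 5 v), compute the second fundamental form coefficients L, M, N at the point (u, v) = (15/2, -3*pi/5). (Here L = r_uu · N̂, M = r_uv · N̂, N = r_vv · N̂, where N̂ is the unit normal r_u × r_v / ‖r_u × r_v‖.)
L = 0;  M = -2*sqrt(13)/13;  N = 0

Compute the unit normal N̂(u, v) = (5*sin(v)/sqrt(u^2 + 25), -5*cos(v)/sqrt(u^2 + 25), u/sqrt(u^2 + 25)), and the second partials r_uu, r_uv, r_vv. Take dot products:
  L(u, v) = r_uu · N̂ = 0,
  M(u, v) = r_uv · N̂ = -5/sqrt(u^2 + 25),
  N(u, v) = r_vv · N̂ = 0.
Evaluating at (u, v) = (15/2, -3*pi/5):
  L = 0, M = -2*sqrt(13)/13, N = 0.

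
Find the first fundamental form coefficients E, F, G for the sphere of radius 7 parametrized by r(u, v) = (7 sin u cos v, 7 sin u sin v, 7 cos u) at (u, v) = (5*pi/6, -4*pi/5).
E = 49;  F = 0;  G = 49/4

Partials: r_u = (7*cos(u)*cos(v), 7*sin(v)*cos(u), -7*sin(u)), r_v = (-7*sin(u)*sin(v), 7*sin(u)*cos(v), 0). As functions of (u, v):
  E = r_u · r_u = 49,
  F = r_u · r_v = 0,
  G = r_v · r_v = 49*sin(u)^2.
Evaluating at (u, v) = (5*pi/6, -4*pi/5): E = 49, F = 0, G = 49/4.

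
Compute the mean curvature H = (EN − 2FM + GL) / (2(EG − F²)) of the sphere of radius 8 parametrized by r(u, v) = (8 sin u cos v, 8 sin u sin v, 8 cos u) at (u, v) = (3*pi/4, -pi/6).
H = -1/8

With E = 64, F = 0, G = 64*sin(u)^2, L = -8*sin(u)/Abs(sin(u)), M = 0, N = -8*sin(u)^3/Abs(sin(u)), assemble
  H = (EN − 2FM + GL) / (2(EG − F²)) = -sin(u)/(8*Abs(sin(u))).
At (u, v) = (3*pi/4, -pi/6): H = -1/8.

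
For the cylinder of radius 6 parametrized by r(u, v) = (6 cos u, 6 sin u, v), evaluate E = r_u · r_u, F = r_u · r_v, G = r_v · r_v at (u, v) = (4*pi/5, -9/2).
E = 36;  F = 0;  G = 1

Partials: r_u = (-6*sin(u), 6*cos(u), 0), r_v = (0, 0, 1). As functions of (u, v):
  E = r_u · r_u = 36,
  F = r_u · r_v = 0,
  G = r_v · r_v = 1.
Evaluating at (u, v) = (4*pi/5, -9/2): E = 36, F = 0, G = 1.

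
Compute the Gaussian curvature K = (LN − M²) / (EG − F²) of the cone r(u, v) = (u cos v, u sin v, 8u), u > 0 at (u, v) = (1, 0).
K = 0

Coefficients of the first fundamental form: E = 65, F = 0, G = u^2.
Coefficients of the second fundamental form: L = 0, M = 0, N = 8*sqrt(65)*u^2/(65*Abs(u)).
Assemble K = (LN − M²)/(EG − F²) = 0. At (u, v) = (1, 0): K = 0.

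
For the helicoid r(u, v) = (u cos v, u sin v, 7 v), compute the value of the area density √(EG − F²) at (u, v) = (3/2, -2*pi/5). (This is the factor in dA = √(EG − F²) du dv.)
√(EG − F²)|_{(3/2, -2*pi/5)} = sqrt(205)/2

E = 1, F = 0, G = u^2 + 49, so EG − F² = u^2 + 49. Taking the positive square root: √(EG − F²) = sqrt(u^2 + 49). At (u, v) = (3/2, -2*pi/5): sqrt(205)/2.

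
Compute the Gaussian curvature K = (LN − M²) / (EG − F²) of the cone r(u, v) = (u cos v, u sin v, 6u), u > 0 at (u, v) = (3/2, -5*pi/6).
K = 0

Coefficients of the first fundamental form: E = 37, F = 0, G = u^2.
Coefficients of the second fundamental form: L = 0, M = 0, N = 6*sqrt(37)*u^2/(37*Abs(u)).
Assemble K = (LN − M²)/(EG − F²) = 0. At (u, v) = (3/2, -5*pi/6): K = 0.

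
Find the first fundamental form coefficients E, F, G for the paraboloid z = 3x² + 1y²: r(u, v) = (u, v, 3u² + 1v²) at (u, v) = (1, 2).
E = 37;  F = 24;  G = 17

Partials: r_u = (1, 0, 6*u), r_v = (0, 1, 2*v). As functions of (u, v):
  E = r_u · r_u = 36*u^2 + 1,
  F = r_u · r_v = 12*u*v,
  G = r_v · r_v = 4*v^2 + 1.
Evaluating at (u, v) = (1, 2): E = 37, F = 24, G = 17.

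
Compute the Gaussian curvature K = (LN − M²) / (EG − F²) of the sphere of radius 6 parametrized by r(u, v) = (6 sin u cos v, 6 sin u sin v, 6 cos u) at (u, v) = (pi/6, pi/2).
K = 1/36

Coefficients of the first fundamental form: E = 36, F = 0, G = 36*sin(u)^2.
Coefficients of the second fundamental form: L = -6*sin(u)/Abs(sin(u)), M = 0, N = -6*sin(u)^3/Abs(sin(u)).
Assemble K = (LN − M²)/(EG − F²) = 1/36. At (u, v) = (pi/6, pi/2): K = 1/36.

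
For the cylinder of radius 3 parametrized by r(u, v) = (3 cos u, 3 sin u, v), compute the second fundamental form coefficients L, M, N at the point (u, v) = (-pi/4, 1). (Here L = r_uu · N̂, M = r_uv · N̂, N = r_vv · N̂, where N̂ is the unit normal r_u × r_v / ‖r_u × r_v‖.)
L = -3;  M = 0;  N = 0

Compute the unit normal N̂(u, v) = (cos(u), sin(u), 0), and the second partials r_uu, r_uv, r_vv. Take dot products:
  L(u, v) = r_uu · N̂ = -3,
  M(u, v) = r_uv · N̂ = 0,
  N(u, v) = r_vv · N̂ = 0.
Evaluating at (u, v) = (-pi/4, 1):
  L = -3, M = 0, N = 0.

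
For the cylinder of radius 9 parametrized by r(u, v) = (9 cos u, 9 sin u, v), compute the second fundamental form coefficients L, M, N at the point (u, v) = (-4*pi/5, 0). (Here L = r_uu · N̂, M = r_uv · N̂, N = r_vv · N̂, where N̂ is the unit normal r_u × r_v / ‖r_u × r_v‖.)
L = -9;  M = 0;  N = 0

Compute the unit normal N̂(u, v) = (cos(u), sin(u), 0), and the second partials r_uu, r_uv, r_vv. Take dot products:
  L(u, v) = r_uu · N̂ = -9,
  M(u, v) = r_uv · N̂ = 0,
  N(u, v) = r_vv · N̂ = 0.
Evaluating at (u, v) = (-4*pi/5, 0):
  L = -9, M = 0, N = 0.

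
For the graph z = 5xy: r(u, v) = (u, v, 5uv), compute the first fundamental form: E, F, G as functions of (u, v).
E = 25*v^2 + 1;  F = 25*u*v;  G = 25*u^2 + 1

Compute partials: r_u = (1, 0, 5*v), r_v = (0, 1, 5*u). Then
  E = r_u · r_u = 25*v^2 + 1,
  F = r_u · r_v = 25*u*v,
  G = r_v · r_v = 25*u^2 + 1.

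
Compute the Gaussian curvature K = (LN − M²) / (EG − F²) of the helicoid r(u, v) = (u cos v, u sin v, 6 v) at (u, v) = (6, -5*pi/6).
K = -1/144

Coefficients of the first fundamental form: E = 1, F = 0, G = u^2 + 36.
Coefficients of the second fundamental form: L = 0, M = -6/sqrt(u^2 + 36), N = 0.
Assemble K = (LN − M²)/(EG − F²) = -36/(u^2 + 36)^2. At (u, v) = (6, -5*pi/6): K = -1/144.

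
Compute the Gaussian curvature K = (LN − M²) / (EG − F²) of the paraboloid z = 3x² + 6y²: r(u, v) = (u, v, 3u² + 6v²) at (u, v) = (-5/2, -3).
K = 18/579121

Coefficients of the first fundamental form: E = 36*u^2 + 1, F = 72*u*v, G = 144*v^2 + 1.
Coefficients of the second fundamental form: L = 6/sqrt(36*u^2 + 144*v^2 + 1), M = 0, N = 12/sqrt(36*u^2 + 144*v^2 + 1).
Assemble K = (LN − M²)/(EG − F²) = 72/(1296*u^4 + 10368*u^2*v^2 + 72*u^2 + 20736*v^4 + 288*v^2 + 1). At (u, v) = (-5/2, -3): K = 18/579121.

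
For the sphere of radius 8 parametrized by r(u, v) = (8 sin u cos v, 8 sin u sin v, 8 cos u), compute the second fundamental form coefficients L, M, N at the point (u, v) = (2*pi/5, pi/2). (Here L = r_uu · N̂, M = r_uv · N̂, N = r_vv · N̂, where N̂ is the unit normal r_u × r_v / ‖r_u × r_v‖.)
L = -8;  M = 0;  N = -5 - sqrt(5)

Compute the unit normal N̂(u, v) = (sin(u)^2*cos(v)/Abs(sin(u)), sin(u)^2*sin(v)/Abs(sin(u)), sin(2*u)/(2*Abs(sin(u)))), and the second partials r_uu, r_uv, r_vv. Take dot products:
  L(u, v) = r_uu · N̂ = -8*sin(u)/Abs(sin(u)),
  M(u, v) = r_uv · N̂ = 0,
  N(u, v) = r_vv · N̂ = -8*sin(u)^3/Abs(sin(u)).
Evaluating at (u, v) = (2*pi/5, pi/2):
  L = -8, M = 0, N = -5 - sqrt(5).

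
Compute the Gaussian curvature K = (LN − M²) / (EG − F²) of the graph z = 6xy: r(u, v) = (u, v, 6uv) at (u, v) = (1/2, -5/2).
K = -36/55225

Coefficients of the first fundamental form: E = 36*v^2 + 1, F = 36*u*v, G = 36*u^2 + 1.
Coefficients of the second fundamental form: L = 0, M = 6/sqrt(36*u^2 + 36*v^2 + 1), N = 0.
Assemble K = (LN − M²)/(EG − F²) = -36/(1296*u^4 + 2592*u^2*v^2 + 72*u^2 + 1296*v^4 + 72*v^2 + 1). At (u, v) = (1/2, -5/2): K = -36/55225.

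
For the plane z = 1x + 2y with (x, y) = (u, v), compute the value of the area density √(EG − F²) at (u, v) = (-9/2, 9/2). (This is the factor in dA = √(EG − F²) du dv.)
√(EG − F²)|_{(-9/2, 9/2)} = sqrt(6)

E = 2, F = 2, G = 5, so EG − F² = 6. Taking the positive square root: √(EG − F²) = sqrt(6). At (u, v) = (-9/2, 9/2): sqrt(6).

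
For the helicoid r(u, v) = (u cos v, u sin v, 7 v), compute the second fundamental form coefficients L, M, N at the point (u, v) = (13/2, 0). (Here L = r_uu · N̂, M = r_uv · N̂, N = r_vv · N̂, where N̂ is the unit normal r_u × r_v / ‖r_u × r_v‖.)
L = 0;  M = -14*sqrt(365)/365;  N = 0

Compute the unit normal N̂(u, v) = (7*sin(v)/sqrt(u^2 + 49), -7*cos(v)/sqrt(u^2 + 49), u/sqrt(u^2 + 49)), and the second partials r_uu, r_uv, r_vv. Take dot products:
  L(u, v) = r_uu · N̂ = 0,
  M(u, v) = r_uv · N̂ = -7/sqrt(u^2 + 49),
  N(u, v) = r_vv · N̂ = 0.
Evaluating at (u, v) = (13/2, 0):
  L = 0, M = -14*sqrt(365)/365, N = 0.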